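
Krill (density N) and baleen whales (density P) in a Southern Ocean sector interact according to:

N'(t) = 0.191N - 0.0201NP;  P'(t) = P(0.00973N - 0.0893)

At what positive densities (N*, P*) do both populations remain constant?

Set dP/dt = 0 with P > 0: 0.00973N - 0.0893 = 0, so N* = 0.0893/0.00973 = 9.18.
Set dN/dt = 0 with N > 0: 0.191 - 0.0201P = 0, so P* = 0.191/0.0201 = 9.5.

N* ≈ 9.18, P* ≈ 9.5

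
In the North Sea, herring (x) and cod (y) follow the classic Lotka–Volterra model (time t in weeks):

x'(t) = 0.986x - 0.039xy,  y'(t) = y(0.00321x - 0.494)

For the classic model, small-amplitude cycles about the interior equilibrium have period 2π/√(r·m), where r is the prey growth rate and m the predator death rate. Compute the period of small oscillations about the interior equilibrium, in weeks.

T ≈ 9 weeks

Here r = 0.986 and m = 0.494, so r·m = 0.487.
ω = √0.487 = 0.698 per week, hence T = 2π/ω ≈ 9 weeks.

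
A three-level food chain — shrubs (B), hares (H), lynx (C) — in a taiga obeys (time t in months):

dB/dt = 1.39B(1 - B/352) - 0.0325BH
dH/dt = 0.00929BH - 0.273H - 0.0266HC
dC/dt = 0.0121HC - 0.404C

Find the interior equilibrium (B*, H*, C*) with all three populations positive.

From dC/dt = 0: 0.0121H* = 0.404, so H* = 33.4.
From dB/dt = 0: 1.39(1 - B*/352) = 0.0325·33.4, giving B* = 352·(1 - 0.781) = 77.2.
From dH/dt = 0: 0.00929·77.2 - 0.273 = 0.0266C*, so C* = 0.444/0.0266 = 16.7.

B* ≈ 77.2, H* ≈ 33.4, C* ≈ 16.7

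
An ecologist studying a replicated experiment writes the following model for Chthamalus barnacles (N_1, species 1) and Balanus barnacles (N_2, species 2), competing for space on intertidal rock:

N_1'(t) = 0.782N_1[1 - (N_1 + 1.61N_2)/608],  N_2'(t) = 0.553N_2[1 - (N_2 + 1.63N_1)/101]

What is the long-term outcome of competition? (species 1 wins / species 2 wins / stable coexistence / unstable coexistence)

Compare the nullcline intercepts: K1/α12 = 608/1.61 = 378 > K2 = 101; K2/α21 = 101/1.63 = 62 < K1 = 608.
Since the inequalities point opposite ways, species 1 can invade but species 2 cannot.

species 1 excludes species 2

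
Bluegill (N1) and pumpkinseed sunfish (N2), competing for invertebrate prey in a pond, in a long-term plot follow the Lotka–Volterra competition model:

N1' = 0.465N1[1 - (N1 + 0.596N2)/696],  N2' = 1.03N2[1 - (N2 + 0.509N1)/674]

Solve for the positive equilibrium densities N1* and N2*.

Setting both brackets to zero gives the nullclines N1 + 0.596N2 = 696 and 0.509N1 + N2 = 674.
Substituting N2 = 674 - 0.509N1 into the first: N1(1 - 0.596·0.509) = 696 - 0.596·674.
So N1* = 294/0.697 = 422, and then N2* = 674 - 0.509·422 = 459.

N1* ≈ 422, N2* ≈ 459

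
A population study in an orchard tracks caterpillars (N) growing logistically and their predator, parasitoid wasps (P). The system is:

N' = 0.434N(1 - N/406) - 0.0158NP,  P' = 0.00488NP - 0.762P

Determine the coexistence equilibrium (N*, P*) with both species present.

From dP/dt = 0 with P > 0: 0.00488N* = 0.762, so N* = 156.
Substitute into dN/dt = 0: 0.434(1 - 156/406) = 0.0158P*.
The bracket is 0.615, giving P* = 0.267/0.0158 = 16.9.

N* ≈ 156, P* ≈ 16.9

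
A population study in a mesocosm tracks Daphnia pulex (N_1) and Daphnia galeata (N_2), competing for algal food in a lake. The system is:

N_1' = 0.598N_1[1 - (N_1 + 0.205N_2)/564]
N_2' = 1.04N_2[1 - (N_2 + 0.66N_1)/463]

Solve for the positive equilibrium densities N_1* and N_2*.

Setting both brackets to zero gives the nullclines N_1 + 0.205N_2 = 564 and 0.66N_1 + N_2 = 463.
Substituting N_2 = 463 - 0.66N_1 into the first: N_1(1 - 0.205·0.66) = 564 - 0.205·463.
So N_1* = 469/0.865 = 542, and then N_2* = 463 - 0.66·542 = 105.

N_1* ≈ 542, N_2* ≈ 105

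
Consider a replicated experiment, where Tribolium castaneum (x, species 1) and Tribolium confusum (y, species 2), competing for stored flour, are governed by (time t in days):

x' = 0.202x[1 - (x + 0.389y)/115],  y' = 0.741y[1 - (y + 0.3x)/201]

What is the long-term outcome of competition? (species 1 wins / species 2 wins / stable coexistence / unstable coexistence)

stable coexistence

Compare the nullcline intercepts: K1/α12 = 115/0.389 = 296 > K2 = 201; K2/α21 = 201/0.3 = 670 > K1 = 115.
Since both inequalities hold, each species can invade when rare, so the interior equilibrium is stable.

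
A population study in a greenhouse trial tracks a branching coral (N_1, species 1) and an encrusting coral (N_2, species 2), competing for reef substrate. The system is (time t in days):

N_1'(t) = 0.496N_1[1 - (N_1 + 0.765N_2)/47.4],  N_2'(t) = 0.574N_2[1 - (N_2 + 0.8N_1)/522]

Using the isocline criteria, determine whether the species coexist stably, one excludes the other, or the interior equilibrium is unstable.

species 2 excludes species 1

Compare the nullcline intercepts: K1/α12 = 47.4/0.765 = 62 < K2 = 522; K2/α21 = 522/0.8 = 652 > K1 = 47.4.
Since the inequalities point opposite ways, species 2 can invade but species 1 cannot.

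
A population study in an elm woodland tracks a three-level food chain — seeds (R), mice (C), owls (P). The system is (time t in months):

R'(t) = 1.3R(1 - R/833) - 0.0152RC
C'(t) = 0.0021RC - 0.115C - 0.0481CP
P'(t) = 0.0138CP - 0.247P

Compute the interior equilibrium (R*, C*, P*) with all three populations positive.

From dP/dt = 0: 0.0138C* = 0.247, so C* = 17.9.
From dR/dt = 0: 1.3(1 - R*/833) = 0.0152·17.9, giving R* = 833·(1 - 0.209) = 659.
From dC/dt = 0: 0.0021·659 - 0.115 = 0.0481P*, so P* = 1.27/0.0481 = 26.4.

R* ≈ 659, C* ≈ 17.9, P* ≈ 26.4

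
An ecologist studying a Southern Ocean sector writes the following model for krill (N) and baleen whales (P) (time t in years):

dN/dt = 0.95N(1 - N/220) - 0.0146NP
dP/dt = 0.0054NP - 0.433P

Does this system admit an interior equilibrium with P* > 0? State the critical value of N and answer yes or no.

The predator equation gives dP/dt > 0 only when N > 0.433/0.0054 = 80.2.
Without the predator, N → K = 220. Since 220 > 80.2, the predator can invade and persist.

Threshold N = 80.2; K > 80.2, so yes, the predator persists.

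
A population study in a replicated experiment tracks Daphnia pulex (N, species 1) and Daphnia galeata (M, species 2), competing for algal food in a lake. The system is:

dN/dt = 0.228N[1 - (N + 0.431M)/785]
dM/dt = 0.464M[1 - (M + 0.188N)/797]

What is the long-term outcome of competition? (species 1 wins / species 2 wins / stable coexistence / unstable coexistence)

Compare the nullcline intercepts: K1/α12 = 785/0.431 = 1820 > K2 = 797; K2/α21 = 797/0.188 = 4240 > K1 = 785.
Since both inequalities hold, each species can invade when rare, so the interior equilibrium is stable.

stable coexistence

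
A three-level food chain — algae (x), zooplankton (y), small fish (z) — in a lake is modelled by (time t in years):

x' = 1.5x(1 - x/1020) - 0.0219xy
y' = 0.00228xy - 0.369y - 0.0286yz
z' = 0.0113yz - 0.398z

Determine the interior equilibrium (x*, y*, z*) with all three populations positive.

From dz/dt = 0: 0.0113y* = 0.398, so y* = 35.2.
From dx/dt = 0: 1.5(1 - x*/1020) = 0.0219·35.2, giving x* = 1020·(1 - 0.514) = 495.
From dy/dt = 0: 0.00228·495 - 0.369 = 0.0286z*, so z* = 0.761/0.0286 = 26.6.

x* ≈ 495, y* ≈ 35.2, z* ≈ 26.6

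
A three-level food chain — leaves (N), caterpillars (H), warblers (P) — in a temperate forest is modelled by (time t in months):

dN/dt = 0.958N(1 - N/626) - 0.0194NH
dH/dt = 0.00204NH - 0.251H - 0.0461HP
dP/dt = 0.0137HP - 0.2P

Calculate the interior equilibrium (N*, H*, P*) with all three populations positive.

N* ≈ 441, H* ≈ 14.6, P* ≈ 14.1

From dP/dt = 0: 0.0137H* = 0.2, so H* = 14.6.
From dN/dt = 0: 0.958(1 - N*/626) = 0.0194·14.6, giving N* = 626·(1 - 0.296) = 441.
From dH/dt = 0: 0.00204·441 - 0.251 = 0.0461P*, so P* = 0.649/0.0461 = 14.1.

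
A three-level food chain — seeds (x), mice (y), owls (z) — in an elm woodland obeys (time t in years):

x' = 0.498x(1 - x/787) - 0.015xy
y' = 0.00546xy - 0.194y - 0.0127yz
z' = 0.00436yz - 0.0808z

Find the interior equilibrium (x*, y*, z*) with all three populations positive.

x* ≈ 348, y* ≈ 18.5, z* ≈ 134

From dz/dt = 0: 0.00436y* = 0.0808, so y* = 18.5.
From dx/dt = 0: 0.498(1 - x*/787) = 0.015·18.5, giving x* = 787·(1 - 0.558) = 348.
From dy/dt = 0: 0.00546·348 - 0.194 = 0.0127z*, so z* = 1.7/0.0127 = 134.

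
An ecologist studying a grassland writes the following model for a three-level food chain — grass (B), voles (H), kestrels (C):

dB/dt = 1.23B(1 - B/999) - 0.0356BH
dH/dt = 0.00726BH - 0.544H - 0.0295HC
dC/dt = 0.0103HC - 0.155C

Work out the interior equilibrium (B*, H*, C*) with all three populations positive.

B* ≈ 564, H* ≈ 15, C* ≈ 120

From dC/dt = 0: 0.0103H* = 0.155, so H* = 15.
From dB/dt = 0: 1.23(1 - B*/999) = 0.0356·15, giving B* = 999·(1 - 0.436) = 564.
From dH/dt = 0: 0.00726·564 - 0.544 = 0.0295C*, so C* = 3.55/0.0295 = 120.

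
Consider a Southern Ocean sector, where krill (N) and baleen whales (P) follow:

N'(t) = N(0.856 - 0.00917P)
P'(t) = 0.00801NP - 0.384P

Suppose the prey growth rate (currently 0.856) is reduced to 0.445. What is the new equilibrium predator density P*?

At the interior fixed point, setting dN/dt = 0 with N > 0 fixes P* = (prey growth rate)/(NP coefficient) — independent of the other coefficients.
With the change, P* = 0.445/0.00917 = 48.5; it falls from 93.3.

P* ≈ 48.5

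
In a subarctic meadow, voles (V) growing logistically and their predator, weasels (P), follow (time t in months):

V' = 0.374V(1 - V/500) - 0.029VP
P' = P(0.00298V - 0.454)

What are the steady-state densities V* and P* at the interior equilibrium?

V* ≈ 152, P* ≈ 8.97

From dP/dt = 0 with P > 0: 0.00298V* = 0.454, so V* = 152.
Substitute into dV/dt = 0: 0.374(1 - 152/500) = 0.029P*.
The bracket is 0.695, giving P* = 0.26/0.029 = 8.97.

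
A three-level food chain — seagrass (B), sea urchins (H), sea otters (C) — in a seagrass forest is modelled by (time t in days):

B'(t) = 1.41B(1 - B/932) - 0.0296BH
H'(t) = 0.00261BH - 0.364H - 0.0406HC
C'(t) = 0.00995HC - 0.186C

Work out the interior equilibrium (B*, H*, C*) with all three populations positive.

From dC/dt = 0: 0.00995H* = 0.186, so H* = 18.7.
From dB/dt = 0: 1.41(1 - B*/932) = 0.0296·18.7, giving B* = 932·(1 - 0.392) = 566.
From dH/dt = 0: 0.00261·566 - 0.364 = 0.0406C*, so C* = 1.11/0.0406 = 27.4.

B* ≈ 566, H* ≈ 18.7, C* ≈ 27.4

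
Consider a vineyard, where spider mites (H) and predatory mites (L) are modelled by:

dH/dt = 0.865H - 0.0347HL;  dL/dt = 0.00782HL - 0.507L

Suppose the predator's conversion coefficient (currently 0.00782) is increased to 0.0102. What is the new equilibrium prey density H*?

At the interior fixed point, setting dL/dt = 0 with L > 0 fixes H* = (predator death rate)/(HL coefficient) — independent of the other coefficients.
With the change, H* = 0.507/0.0102 = 49.7; it falls from 64.8.

H* ≈ 49.7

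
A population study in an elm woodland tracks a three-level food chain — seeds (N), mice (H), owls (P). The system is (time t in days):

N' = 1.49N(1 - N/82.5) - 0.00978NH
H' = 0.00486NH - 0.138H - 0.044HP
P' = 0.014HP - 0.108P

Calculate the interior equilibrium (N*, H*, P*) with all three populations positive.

From dP/dt = 0: 0.014H* = 0.108, so H* = 7.71.
From dN/dt = 0: 1.49(1 - N*/82.5) = 0.00978·7.71, giving N* = 82.5·(1 - 0.0506) = 78.3.
From dH/dt = 0: 0.00486·78.3 - 0.138 = 0.044P*, so P* = 0.243/0.044 = 5.51.

N* ≈ 78.3, H* ≈ 7.71, P* ≈ 5.51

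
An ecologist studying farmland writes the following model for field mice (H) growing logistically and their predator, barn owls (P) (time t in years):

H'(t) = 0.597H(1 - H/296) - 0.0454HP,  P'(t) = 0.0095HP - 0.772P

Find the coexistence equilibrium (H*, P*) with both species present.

From dP/dt = 0 with P > 0: 0.0095H* = 0.772, so H* = 81.3.
Substitute into dH/dt = 0: 0.597(1 - 81.3/296) = 0.0454P*.
The bracket is 0.725, giving P* = 0.433/0.0454 = 9.54.

H* ≈ 81.3, P* ≈ 9.54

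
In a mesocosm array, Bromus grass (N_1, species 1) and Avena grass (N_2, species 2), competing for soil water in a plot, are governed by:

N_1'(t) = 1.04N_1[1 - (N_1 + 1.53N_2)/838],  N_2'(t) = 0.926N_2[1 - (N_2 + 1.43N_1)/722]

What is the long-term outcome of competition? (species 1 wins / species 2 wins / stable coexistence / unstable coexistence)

unstable coexistence (outcome depends on initial conditions)

Compare the nullcline intercepts: K1/α12 = 838/1.53 = 548 < K2 = 722; K2/α21 = 722/1.43 = 505 < K1 = 838.
Since both are reversed, neither can invade when rare; the interior point is a saddle.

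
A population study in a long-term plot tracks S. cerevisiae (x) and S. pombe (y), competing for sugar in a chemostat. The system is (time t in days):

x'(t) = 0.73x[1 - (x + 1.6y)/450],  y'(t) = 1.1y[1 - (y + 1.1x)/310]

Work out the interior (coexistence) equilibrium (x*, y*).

Setting both brackets to zero gives the nullclines x + 1.6y = 450 and 1.1x + y = 310.
Substituting y = 310 - 1.1x into the first: x(1 - 1.6·1.1) = 450 - 1.6·310.
So x* = -46/-0.76 = 60.5, and then y* = 310 - 1.1·60.5 = 243.

x* ≈ 60.5, y* ≈ 243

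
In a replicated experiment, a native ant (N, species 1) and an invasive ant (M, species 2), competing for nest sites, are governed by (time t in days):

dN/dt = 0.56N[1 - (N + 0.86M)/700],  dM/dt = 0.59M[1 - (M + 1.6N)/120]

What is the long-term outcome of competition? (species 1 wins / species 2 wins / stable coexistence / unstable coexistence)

Compare the nullcline intercepts: K1/α12 = 700/0.86 = 814 > K2 = 120; K2/α21 = 120/1.6 = 75 < K1 = 700.
Since the inequalities point opposite ways, species 1 can invade but species 2 cannot.

species 1 excludes species 2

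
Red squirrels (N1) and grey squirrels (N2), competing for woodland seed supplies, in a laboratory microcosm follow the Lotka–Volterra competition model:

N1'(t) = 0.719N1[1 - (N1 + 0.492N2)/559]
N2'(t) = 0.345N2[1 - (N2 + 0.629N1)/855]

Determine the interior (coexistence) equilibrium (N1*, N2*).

Setting both brackets to zero gives the nullclines N1 + 0.492N2 = 559 and 0.629N1 + N2 = 855.
Substituting N2 = 855 - 0.629N1 into the first: N1(1 - 0.492·0.629) = 559 - 0.492·855.
So N1* = 138/0.691 = 200, and then N2* = 855 - 0.629·200 = 729.

N1* ≈ 200, N2* ≈ 729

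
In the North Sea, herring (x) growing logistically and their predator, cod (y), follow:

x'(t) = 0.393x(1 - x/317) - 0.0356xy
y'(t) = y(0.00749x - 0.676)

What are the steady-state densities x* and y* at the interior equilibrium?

x* ≈ 90.3, y* ≈ 7.9

From dy/dt = 0 with y > 0: 0.00749x* = 0.676, so x* = 90.3.
Substitute into dx/dt = 0: 0.393(1 - 90.3/317) = 0.0356y*.
The bracket is 0.715, giving y* = 0.281/0.0356 = 7.9.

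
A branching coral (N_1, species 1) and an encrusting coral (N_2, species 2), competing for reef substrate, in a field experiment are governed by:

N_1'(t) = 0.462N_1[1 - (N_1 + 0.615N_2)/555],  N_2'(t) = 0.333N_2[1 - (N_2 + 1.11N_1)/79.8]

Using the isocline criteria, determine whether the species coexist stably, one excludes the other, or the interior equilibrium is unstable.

species 1 excludes species 2

Compare the nullcline intercepts: K1/α12 = 555/0.615 = 902 > K2 = 79.8; K2/α21 = 79.8/1.11 = 71.9 < K1 = 555.
Since the inequalities point opposite ways, species 1 can invade but species 2 cannot.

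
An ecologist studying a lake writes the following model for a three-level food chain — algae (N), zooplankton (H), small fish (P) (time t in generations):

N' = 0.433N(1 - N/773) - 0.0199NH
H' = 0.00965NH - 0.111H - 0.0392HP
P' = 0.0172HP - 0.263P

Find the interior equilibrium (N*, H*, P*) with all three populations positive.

N* ≈ 230, H* ≈ 15.3, P* ≈ 53.7

From dP/dt = 0: 0.0172H* = 0.263, so H* = 15.3.
From dN/dt = 0: 0.433(1 - N*/773) = 0.0199·15.3, giving N* = 773·(1 - 0.703) = 230.
From dH/dt = 0: 0.00965·230 - 0.111 = 0.0392P*, so P* = 2.11/0.0392 = 53.7.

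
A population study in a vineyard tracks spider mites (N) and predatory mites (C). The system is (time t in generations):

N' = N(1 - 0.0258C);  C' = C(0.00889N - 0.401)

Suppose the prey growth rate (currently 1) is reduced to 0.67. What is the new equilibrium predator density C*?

At the interior fixed point, setting dN/dt = 0 with N > 0 fixes C* = (prey growth rate)/(NC coefficient) — independent of the other coefficients.
With the change, C* = 0.67/0.0258 = 26; it falls from 38.8.

C* ≈ 26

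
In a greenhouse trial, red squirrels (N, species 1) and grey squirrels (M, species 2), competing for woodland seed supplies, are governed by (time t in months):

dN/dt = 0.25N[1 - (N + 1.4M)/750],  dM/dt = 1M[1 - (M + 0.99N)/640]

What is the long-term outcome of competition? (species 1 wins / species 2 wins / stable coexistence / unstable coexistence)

Compare the nullcline intercepts: K1/α12 = 750/1.4 = 536 < K2 = 640; K2/α21 = 640/0.99 = 646 < K1 = 750.
Since both are reversed, neither can invade when rare; the interior point is a saddle.

unstable coexistence (outcome depends on initial conditions)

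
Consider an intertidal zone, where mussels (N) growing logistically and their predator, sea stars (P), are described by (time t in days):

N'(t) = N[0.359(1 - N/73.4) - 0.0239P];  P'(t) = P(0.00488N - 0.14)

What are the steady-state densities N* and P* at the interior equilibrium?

N* ≈ 28.7, P* ≈ 9.15

From dP/dt = 0 with P > 0: 0.00488N* = 0.14, so N* = 28.7.
Substitute into dN/dt = 0: 0.359(1 - 28.7/73.4) = 0.0239P*.
The bracket is 0.609, giving P* = 0.219/0.0239 = 9.15.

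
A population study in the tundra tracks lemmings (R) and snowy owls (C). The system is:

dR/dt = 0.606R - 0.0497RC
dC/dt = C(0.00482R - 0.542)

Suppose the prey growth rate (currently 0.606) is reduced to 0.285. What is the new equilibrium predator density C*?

At the interior fixed point, setting dR/dt = 0 with R > 0 fixes C* = (prey growth rate)/(RC coefficient) — independent of the other coefficients.
With the change, C* = 0.285/0.0497 = 5.73; it falls from 12.2.

C* ≈ 5.73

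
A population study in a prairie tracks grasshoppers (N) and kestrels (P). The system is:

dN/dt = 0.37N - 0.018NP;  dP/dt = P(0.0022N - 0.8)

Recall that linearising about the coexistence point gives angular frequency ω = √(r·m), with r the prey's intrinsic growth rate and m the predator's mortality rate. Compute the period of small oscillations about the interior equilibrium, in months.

T ≈ 11.5 months

Here r = 0.37 and m = 0.8, so r·m = 0.296.
ω = √0.296 = 0.544 per month, hence T = 2π/ω ≈ 11.5 months.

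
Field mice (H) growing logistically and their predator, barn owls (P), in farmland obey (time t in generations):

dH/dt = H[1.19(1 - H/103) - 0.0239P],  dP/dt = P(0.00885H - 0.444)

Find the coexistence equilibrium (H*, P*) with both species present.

H* ≈ 50.2, P* ≈ 25.5

From dP/dt = 0 with P > 0: 0.00885H* = 0.444, so H* = 50.2.
Substitute into dH/dt = 0: 1.19(1 - 50.2/103) = 0.0239P*.
The bracket is 0.513, giving P* = 0.61/0.0239 = 25.5.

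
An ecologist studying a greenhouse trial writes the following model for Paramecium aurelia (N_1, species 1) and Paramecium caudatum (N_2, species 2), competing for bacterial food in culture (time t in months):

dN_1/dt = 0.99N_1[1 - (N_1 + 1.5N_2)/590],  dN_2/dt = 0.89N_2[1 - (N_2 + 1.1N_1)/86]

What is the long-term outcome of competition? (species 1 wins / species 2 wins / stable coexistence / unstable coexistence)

Compare the nullcline intercepts: K1/α12 = 590/1.5 = 393 > K2 = 86; K2/α21 = 86/1.1 = 78.2 < K1 = 590.
Since the inequalities point opposite ways, species 1 can invade but species 2 cannot.

species 1 excludes species 2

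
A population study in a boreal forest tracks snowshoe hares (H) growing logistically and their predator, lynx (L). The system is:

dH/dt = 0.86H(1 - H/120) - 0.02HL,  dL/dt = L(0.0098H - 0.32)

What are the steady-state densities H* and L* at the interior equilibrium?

H* ≈ 32.7, L* ≈ 31.3

From dL/dt = 0 with L > 0: 0.0098H* = 0.32, so H* = 32.7.
Substitute into dH/dt = 0: 0.86(1 - 32.7/120) = 0.02L*.
The bracket is 0.728, giving L* = 0.626/0.02 = 31.3.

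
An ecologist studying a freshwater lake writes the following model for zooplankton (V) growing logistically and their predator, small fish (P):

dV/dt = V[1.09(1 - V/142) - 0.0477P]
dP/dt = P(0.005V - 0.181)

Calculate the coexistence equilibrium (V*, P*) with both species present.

V* ≈ 36.2, P* ≈ 17

From dP/dt = 0 with P > 0: 0.005V* = 0.181, so V* = 36.2.
Substitute into dV/dt = 0: 1.09(1 - 36.2/142) = 0.0477P*.
The bracket is 0.745, giving P* = 0.812/0.0477 = 17.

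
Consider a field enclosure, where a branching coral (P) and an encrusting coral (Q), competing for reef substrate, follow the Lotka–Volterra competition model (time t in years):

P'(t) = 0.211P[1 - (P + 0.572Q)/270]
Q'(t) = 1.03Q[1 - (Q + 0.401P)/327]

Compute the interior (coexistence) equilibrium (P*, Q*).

Setting both brackets to zero gives the nullclines P + 0.572Q = 270 and 0.401P + Q = 327.
Substituting Q = 327 - 0.401P into the first: P(1 - 0.572·0.401) = 270 - 0.572·327.
So P* = 83/0.771 = 108, and then Q* = 327 - 0.401·108 = 284.

P* ≈ 108, Q* ≈ 284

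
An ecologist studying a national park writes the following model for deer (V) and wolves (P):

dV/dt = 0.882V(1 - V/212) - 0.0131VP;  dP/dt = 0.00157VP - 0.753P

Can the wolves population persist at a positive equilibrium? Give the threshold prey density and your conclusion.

Threshold V = 480; K < 480, so no, the predator goes extinct.

The predator equation gives dP/dt > 0 only when V > 0.753/0.00157 = 480.
Without the predator, V → K = 212. Since 212 < 480, the predator cannot invade.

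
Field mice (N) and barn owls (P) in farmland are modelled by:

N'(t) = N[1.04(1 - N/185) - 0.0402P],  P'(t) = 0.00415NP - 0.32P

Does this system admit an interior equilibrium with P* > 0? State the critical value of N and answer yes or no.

The predator equation gives dP/dt > 0 only when N > 0.32/0.00415 = 77.1.
Without the predator, N → K = 185. Since 185 > 77.1, the predator can invade and persist.

Threshold N = 77.1; K > 77.1, so yes, the predator persists.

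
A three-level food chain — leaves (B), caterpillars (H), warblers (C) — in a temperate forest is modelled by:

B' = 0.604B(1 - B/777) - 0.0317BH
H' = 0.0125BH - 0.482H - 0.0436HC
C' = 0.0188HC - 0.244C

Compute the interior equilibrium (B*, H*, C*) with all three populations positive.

From dC/dt = 0: 0.0188H* = 0.244, so H* = 13.
From dB/dt = 0: 0.604(1 - B*/777) = 0.0317·13, giving B* = 777·(1 - 0.681) = 248.
From dH/dt = 0: 0.0125·248 - 0.482 = 0.0436C*, so C* = 2.61/0.0436 = 60.

B* ≈ 248, H* ≈ 13, C* ≈ 60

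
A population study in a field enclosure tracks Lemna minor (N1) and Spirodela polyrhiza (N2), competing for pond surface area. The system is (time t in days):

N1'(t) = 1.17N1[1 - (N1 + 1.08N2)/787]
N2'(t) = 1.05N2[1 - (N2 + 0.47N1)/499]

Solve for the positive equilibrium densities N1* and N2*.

Setting both brackets to zero gives the nullclines N1 + 1.08N2 = 787 and 0.47N1 + N2 = 499.
Substituting N2 = 499 - 0.47N1 into the first: N1(1 - 1.08·0.47) = 787 - 1.08·499.
So N1* = 248/0.492 = 504, and then N2* = 499 - 0.47·504 = 262.

N1* ≈ 504, N2* ≈ 262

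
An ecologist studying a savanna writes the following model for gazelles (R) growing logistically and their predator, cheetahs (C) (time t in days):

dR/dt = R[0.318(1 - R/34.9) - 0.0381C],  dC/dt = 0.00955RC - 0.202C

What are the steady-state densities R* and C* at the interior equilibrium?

From dC/dt = 0 with C > 0: 0.00955R* = 0.202, so R* = 21.2.
Substitute into dR/dt = 0: 0.318(1 - 21.2/34.9) = 0.0381C*.
The bracket is 0.394, giving C* = 0.125/0.0381 = 3.29.

R* ≈ 21.2, C* ≈ 3.29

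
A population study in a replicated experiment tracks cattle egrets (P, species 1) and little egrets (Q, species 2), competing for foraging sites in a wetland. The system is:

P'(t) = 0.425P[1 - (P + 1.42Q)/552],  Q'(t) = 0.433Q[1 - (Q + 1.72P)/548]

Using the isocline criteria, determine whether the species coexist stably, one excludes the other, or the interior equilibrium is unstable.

Compare the nullcline intercepts: K1/α12 = 552/1.42 = 389 < K2 = 548; K2/α21 = 548/1.72 = 319 < K1 = 552.
Since both are reversed, neither can invade when rare; the interior point is a saddle.

unstable coexistence (outcome depends on initial conditions)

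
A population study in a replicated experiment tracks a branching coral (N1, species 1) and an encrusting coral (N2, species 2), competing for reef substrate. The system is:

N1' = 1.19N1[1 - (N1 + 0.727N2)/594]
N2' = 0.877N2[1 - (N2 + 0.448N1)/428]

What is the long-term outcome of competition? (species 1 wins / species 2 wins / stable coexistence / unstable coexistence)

Compare the nullcline intercepts: K1/α12 = 594/0.727 = 817 > K2 = 428; K2/α21 = 428/0.448 = 955 > K1 = 594.
Since both inequalities hold, each species can invade when rare, so the interior equilibrium is stable.

stable coexistence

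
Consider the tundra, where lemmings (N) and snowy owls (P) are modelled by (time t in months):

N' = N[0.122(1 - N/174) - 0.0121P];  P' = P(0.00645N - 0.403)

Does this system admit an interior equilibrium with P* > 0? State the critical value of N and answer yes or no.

The predator equation gives dP/dt > 0 only when N > 0.403/0.00645 = 62.5.
Without the predator, N → K = 174. Since 174 > 62.5, the predator can invade and persist.

Threshold N = 62.5; K > 62.5, so yes, the predator persists.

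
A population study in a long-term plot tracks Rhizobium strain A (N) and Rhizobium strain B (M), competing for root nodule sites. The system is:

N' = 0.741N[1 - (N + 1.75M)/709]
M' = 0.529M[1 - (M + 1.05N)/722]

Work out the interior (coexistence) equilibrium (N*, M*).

N* ≈ 662, M* ≈ 26.8

Setting both brackets to zero gives the nullclines N + 1.75M = 709 and 1.05N + M = 722.
Substituting M = 722 - 1.05N into the first: N(1 - 1.75·1.05) = 709 - 1.75·722.
So N* = -554/-0.838 = 662, and then M* = 722 - 1.05·662 = 26.8.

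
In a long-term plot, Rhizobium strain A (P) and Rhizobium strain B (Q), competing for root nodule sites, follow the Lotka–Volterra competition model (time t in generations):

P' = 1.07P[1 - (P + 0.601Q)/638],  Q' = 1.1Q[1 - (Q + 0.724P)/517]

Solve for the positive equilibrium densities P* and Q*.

P* ≈ 579, Q* ≈ 97.5

Setting both brackets to zero gives the nullclines P + 0.601Q = 638 and 0.724P + Q = 517.
Substituting Q = 517 - 0.724P into the first: P(1 - 0.601·0.724) = 638 - 0.601·517.
So P* = 327/0.565 = 579, and then Q* = 517 - 0.724·579 = 97.5.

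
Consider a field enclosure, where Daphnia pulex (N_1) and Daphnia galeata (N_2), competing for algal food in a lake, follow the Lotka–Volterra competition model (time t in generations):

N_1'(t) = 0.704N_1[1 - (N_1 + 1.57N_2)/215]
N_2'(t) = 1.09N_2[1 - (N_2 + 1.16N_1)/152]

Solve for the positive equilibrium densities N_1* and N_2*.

Setting both brackets to zero gives the nullclines N_1 + 1.57N_2 = 215 and 1.16N_1 + N_2 = 152.
Substituting N_2 = 152 - 1.16N_1 into the first: N_1(1 - 1.57·1.16) = 215 - 1.57·152.
So N_1* = -23.6/-0.821 = 28.8, and then N_2* = 152 - 1.16·28.8 = 119.

N_1* ≈ 28.8, N_2* ≈ 119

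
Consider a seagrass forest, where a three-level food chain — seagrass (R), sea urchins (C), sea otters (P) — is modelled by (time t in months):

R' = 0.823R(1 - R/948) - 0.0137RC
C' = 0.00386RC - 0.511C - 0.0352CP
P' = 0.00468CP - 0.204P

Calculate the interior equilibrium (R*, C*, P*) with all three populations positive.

From dP/dt = 0: 0.00468C* = 0.204, so C* = 43.6.
From dR/dt = 0: 0.823(1 - R*/948) = 0.0137·43.6, giving R* = 948·(1 - 0.726) = 260.
From dC/dt = 0: 0.00386·260 - 0.511 = 0.0352P*, so P* = 0.493/0.0352 = 14.

R* ≈ 260, C* ≈ 43.6, P* ≈ 14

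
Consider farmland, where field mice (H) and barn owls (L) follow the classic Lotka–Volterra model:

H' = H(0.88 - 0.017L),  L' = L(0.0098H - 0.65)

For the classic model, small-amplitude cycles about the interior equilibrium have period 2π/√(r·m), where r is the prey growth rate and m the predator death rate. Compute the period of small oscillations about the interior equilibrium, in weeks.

Here r = 0.88 and m = 0.65, so r·m = 0.572.
ω = √0.572 = 0.756 per week, hence T = 2π/ω ≈ 8.31 weeks.

T ≈ 8.31 weeks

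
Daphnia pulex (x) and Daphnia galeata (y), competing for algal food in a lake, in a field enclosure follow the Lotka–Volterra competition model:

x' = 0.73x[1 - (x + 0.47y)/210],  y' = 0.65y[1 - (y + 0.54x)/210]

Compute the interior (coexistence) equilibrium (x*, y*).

Setting both brackets to zero gives the nullclines x + 0.47y = 210 and 0.54x + y = 210.
Substituting y = 210 - 0.54x into the first: x(1 - 0.47·0.54) = 210 - 0.47·210.
So x* = 111/0.746 = 149, and then y* = 210 - 0.54·149 = 129.

x* ≈ 149, y* ≈ 129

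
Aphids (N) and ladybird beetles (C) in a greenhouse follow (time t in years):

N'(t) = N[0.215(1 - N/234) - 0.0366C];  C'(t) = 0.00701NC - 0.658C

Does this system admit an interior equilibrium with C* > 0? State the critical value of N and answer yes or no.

Threshold N = 93.9; K > 93.9, so yes, the predator persists.

The predator equation gives dC/dt > 0 only when N > 0.658/0.00701 = 93.9.
Without the predator, N → K = 234. Since 234 > 93.9, the predator can invade and persist.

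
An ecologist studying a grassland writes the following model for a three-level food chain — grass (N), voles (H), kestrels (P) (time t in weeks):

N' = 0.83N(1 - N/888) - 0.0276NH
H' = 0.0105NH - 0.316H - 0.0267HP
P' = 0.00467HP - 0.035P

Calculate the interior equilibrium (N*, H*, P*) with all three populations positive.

N* ≈ 667, H* ≈ 7.49, P* ≈ 250

From dP/dt = 0: 0.00467H* = 0.035, so H* = 7.49.
From dN/dt = 0: 0.83(1 - N*/888) = 0.0276·7.49, giving N* = 888·(1 - 0.249) = 667.
From dH/dt = 0: 0.0105·667 - 0.316 = 0.0267P*, so P* = 6.68/0.0267 = 250.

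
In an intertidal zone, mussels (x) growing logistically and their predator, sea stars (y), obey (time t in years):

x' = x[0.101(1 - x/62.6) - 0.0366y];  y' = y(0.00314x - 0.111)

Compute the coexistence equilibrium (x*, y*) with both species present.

x* ≈ 35.4, y* ≈ 1.2

From dy/dt = 0 with y > 0: 0.00314x* = 0.111, so x* = 35.4.
Substitute into dx/dt = 0: 0.101(1 - 35.4/62.6) = 0.0366y*.
The bracket is 0.435, giving y* = 0.044/0.0366 = 1.2.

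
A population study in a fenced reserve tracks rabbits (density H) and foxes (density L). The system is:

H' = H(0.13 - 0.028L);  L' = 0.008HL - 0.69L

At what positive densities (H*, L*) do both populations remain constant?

H* ≈ 86.2, L* ≈ 4.64

Set dL/dt = 0 with L > 0: 0.008H - 0.69 = 0, so H* = 0.69/0.008 = 86.2.
Set dH/dt = 0 with H > 0: 0.13 - 0.028L = 0, so L* = 0.13/0.028 = 4.64.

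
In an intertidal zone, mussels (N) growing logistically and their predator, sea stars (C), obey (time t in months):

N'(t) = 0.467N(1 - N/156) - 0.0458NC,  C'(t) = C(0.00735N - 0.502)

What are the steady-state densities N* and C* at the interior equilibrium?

From dC/dt = 0 with C > 0: 0.00735N* = 0.502, so N* = 68.3.
Substitute into dN/dt = 0: 0.467(1 - 68.3/156) = 0.0458C*.
The bracket is 0.562, giving C* = 0.263/0.0458 = 5.73.

N* ≈ 68.3, C* ≈ 5.73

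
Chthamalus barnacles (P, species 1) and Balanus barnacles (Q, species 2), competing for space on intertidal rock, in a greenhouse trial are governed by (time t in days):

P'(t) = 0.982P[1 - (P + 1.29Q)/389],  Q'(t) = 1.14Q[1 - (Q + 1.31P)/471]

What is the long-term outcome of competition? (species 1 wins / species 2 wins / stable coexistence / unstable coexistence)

Compare the nullcline intercepts: K1/α12 = 389/1.29 = 302 < K2 = 471; K2/α21 = 471/1.31 = 360 < K1 = 389.
Since both are reversed, neither can invade when rare; the interior point is a saddle.

unstable coexistence (outcome depends on initial conditions)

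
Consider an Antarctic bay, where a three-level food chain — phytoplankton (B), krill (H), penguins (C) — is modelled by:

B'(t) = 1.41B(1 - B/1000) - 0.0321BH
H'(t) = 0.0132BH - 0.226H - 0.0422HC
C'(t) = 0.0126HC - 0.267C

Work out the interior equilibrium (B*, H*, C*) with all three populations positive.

From dC/dt = 0: 0.0126H* = 0.267, so H* = 21.2.
From dB/dt = 0: 1.41(1 - B*/1000) = 0.0321·21.2, giving B* = 1000·(1 - 0.482) = 518.
From dH/dt = 0: 0.0132·518 - 0.226 = 0.0422C*, so C* = 6.61/0.0422 = 157.

B* ≈ 518, H* ≈ 21.2, C* ≈ 157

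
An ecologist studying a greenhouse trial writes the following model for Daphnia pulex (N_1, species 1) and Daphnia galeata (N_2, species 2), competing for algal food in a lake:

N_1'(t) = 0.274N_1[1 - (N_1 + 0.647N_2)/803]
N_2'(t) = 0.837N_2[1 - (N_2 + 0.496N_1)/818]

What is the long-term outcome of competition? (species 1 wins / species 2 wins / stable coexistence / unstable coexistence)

stable coexistence

Compare the nullcline intercepts: K1/α12 = 803/0.647 = 1240 > K2 = 818; K2/α21 = 818/0.496 = 1650 > K1 = 803.
Since both inequalities hold, each species can invade when rare, so the interior equilibrium is stable.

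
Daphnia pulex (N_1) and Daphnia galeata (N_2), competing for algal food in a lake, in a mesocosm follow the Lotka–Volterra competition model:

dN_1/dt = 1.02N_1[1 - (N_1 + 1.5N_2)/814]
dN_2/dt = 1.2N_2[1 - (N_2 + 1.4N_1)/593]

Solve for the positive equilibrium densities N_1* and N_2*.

N_1* ≈ 68.6, N_2* ≈ 497

Setting both brackets to zero gives the nullclines N_1 + 1.5N_2 = 814 and 1.4N_1 + N_2 = 593.
Substituting N_2 = 593 - 1.4N_1 into the first: N_1(1 - 1.5·1.4) = 814 - 1.5·593.
So N_1* = -75.5/-1.1 = 68.6, and then N_2* = 593 - 1.4·68.6 = 497.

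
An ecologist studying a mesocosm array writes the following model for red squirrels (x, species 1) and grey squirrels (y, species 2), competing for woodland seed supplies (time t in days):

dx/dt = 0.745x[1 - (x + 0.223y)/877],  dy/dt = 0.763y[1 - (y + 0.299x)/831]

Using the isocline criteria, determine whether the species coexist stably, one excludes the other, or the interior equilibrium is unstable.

Compare the nullcline intercepts: K1/α12 = 877/0.223 = 3930 > K2 = 831; K2/α21 = 831/0.299 = 2780 > K1 = 877.
Since both inequalities hold, each species can invade when rare, so the interior equilibrium is stable.

stable coexistence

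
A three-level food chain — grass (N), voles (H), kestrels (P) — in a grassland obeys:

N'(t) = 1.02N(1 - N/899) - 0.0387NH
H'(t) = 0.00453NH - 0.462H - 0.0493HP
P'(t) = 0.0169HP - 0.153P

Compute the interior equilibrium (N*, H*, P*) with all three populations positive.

From dP/dt = 0: 0.0169H* = 0.153, so H* = 9.05.
From dN/dt = 0: 1.02(1 - N*/899) = 0.0387·9.05, giving N* = 899·(1 - 0.343) = 590.
From dH/dt = 0: 0.00453·590 - 0.462 = 0.0493P*, so P* = 2.21/0.0493 = 44.9.

N* ≈ 590, H* ≈ 9.05, P* ≈ 44.9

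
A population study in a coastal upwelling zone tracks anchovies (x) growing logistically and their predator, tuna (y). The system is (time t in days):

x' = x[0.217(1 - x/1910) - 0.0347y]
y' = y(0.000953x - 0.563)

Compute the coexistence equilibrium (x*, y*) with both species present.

From dy/dt = 0 with y > 0: 0.000953x* = 0.563, so x* = 591.
Substitute into dx/dt = 0: 0.217(1 - 591/1910) = 0.0347y*.
The bracket is 0.691, giving y* = 0.15/0.0347 = 4.32.

x* ≈ 591, y* ≈ 4.32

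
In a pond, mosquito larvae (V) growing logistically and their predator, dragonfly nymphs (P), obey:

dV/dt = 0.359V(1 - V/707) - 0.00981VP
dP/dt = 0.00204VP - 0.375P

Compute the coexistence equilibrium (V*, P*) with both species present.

From dP/dt = 0 with P > 0: 0.00204V* = 0.375, so V* = 184.
Substitute into dV/dt = 0: 0.359(1 - 184/707) = 0.00981P*.
The bracket is 0.74, giving P* = 0.266/0.00981 = 27.1.

V* ≈ 184, P* ≈ 27.1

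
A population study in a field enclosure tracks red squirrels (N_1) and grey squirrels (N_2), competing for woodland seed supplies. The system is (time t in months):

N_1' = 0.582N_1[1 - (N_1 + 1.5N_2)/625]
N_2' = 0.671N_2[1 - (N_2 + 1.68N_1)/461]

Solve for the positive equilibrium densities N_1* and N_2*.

Setting both brackets to zero gives the nullclines N_1 + 1.5N_2 = 625 and 1.68N_1 + N_2 = 461.
Substituting N_2 = 461 - 1.68N_1 into the first: N_1(1 - 1.5·1.68) = 625 - 1.5·461.
So N_1* = -66.5/-1.52 = 43.8, and then N_2* = 461 - 1.68·43.8 = 388.

N_1* ≈ 43.8, N_2* ≈ 388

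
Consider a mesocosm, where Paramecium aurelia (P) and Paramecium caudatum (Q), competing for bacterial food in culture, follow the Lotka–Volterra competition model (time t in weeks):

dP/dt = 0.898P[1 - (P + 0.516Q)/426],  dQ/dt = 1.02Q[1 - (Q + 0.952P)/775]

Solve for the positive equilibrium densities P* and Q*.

Setting both brackets to zero gives the nullclines P + 0.516Q = 426 and 0.952P + Q = 775.
Substituting Q = 775 - 0.952P into the first: P(1 - 0.516·0.952) = 426 - 0.516·775.
So P* = 26.1/0.509 = 51.3, and then Q* = 775 - 0.952·51.3 = 726.

P* ≈ 51.3, Q* ≈ 726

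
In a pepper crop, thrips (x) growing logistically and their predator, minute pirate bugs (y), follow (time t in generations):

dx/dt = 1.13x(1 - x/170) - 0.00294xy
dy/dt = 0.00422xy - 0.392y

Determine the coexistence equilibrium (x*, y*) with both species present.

x* ≈ 92.9, y* ≈ 174

From dy/dt = 0 with y > 0: 0.00422x* = 0.392, so x* = 92.9.
Substitute into dx/dt = 0: 1.13(1 - 92.9/170) = 0.00294y*.
The bracket is 0.454, giving y* = 0.513/0.00294 = 174.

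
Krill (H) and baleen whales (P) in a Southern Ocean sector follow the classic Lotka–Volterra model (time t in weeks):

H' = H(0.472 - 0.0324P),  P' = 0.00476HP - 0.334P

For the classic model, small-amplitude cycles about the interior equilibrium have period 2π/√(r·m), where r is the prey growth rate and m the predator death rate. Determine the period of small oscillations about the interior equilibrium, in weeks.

T ≈ 15.8 weeks

Here r = 0.472 and m = 0.334, so r·m = 0.158.
ω = √0.158 = 0.397 per week, hence T = 2π/ω ≈ 15.8 weeks.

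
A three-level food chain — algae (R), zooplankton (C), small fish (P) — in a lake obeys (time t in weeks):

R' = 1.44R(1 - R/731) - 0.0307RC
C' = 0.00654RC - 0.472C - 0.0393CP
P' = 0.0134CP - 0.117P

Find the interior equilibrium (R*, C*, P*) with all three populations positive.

R* ≈ 595, C* ≈ 8.73, P* ≈ 87

From dP/dt = 0: 0.0134C* = 0.117, so C* = 8.73.
From dR/dt = 0: 1.44(1 - R*/731) = 0.0307·8.73, giving R* = 731·(1 - 0.186) = 595.
From dC/dt = 0: 0.00654·595 - 0.472 = 0.0393P*, so P* = 3.42/0.0393 = 87.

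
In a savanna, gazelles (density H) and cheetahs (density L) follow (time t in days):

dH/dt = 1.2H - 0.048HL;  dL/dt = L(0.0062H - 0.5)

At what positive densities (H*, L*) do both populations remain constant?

H* ≈ 80.6, L* ≈ 25

Set dL/dt = 0 with L > 0: 0.0062H - 0.5 = 0, so H* = 0.5/0.0062 = 80.6.
Set dH/dt = 0 with H > 0: 1.2 - 0.048L = 0, so L* = 1.2/0.048 = 25.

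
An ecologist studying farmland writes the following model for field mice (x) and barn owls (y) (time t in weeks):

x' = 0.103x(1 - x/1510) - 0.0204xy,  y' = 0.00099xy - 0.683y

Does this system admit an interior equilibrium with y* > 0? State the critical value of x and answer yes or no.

Threshold x = 690; K > 690, so yes, the predator persists.

The predator equation gives dy/dt > 0 only when x > 0.683/0.00099 = 690.
Without the predator, x → K = 1510. Since 1510 > 690, the predator can invade and persist.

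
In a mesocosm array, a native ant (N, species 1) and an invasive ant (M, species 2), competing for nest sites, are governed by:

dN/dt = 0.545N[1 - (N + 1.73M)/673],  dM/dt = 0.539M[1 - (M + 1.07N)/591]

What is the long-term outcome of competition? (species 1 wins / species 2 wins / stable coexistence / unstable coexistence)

unstable coexistence (outcome depends on initial conditions)

Compare the nullcline intercepts: K1/α12 = 673/1.73 = 389 < K2 = 591; K2/α21 = 591/1.07 = 552 < K1 = 673.
Since both are reversed, neither can invade when rare; the interior point is a saddle.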